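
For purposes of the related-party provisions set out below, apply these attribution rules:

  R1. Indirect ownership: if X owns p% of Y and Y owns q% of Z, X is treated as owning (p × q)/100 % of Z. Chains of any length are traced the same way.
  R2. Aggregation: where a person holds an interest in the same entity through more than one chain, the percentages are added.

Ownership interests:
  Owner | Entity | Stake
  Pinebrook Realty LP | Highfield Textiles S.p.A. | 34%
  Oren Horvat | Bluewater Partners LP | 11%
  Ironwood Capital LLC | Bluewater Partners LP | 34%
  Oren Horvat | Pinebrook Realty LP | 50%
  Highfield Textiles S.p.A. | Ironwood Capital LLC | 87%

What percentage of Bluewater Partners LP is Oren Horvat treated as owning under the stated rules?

16.0286%

Chain via Pinebrook Realty LP → Highfield Textiles S.p.A. → Ironwood Capital LLC (R1): 50% × 34% × 87% × 34% = 5.0286% of Bluewater Partners LP.
Direct interest in Bluewater Partners LP: 11%.
Aggregating (R2): 5.0286% + 11% = 16.0286%.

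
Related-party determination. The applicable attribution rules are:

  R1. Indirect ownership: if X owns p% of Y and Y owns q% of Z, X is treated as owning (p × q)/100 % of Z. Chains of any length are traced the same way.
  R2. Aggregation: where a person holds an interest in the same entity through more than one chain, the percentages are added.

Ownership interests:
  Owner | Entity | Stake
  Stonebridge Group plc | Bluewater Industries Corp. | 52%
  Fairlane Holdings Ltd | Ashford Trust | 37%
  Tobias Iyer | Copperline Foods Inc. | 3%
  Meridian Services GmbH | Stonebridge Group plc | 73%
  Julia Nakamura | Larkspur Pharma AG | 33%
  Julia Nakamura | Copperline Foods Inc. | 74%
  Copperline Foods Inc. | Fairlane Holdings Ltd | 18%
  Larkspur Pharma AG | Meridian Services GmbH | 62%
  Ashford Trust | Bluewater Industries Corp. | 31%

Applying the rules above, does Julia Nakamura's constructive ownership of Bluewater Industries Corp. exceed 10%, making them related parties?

Chain via Copperline Foods Inc. → Fairlane Holdings Ltd → Ashford Trust (R1): 74% × 18% × 37% × 31% = 1.527804% of Bluewater Industries Corp.
Chain via Larkspur Pharma AG → Meridian Services GmbH → Stonebridge Group plc (R1): 33% × 62% × 73% × 52% = 7.766616% of Bluewater Industries Corp.
Aggregating (R2): 1.527804% + 7.766616% = 9.29442%.
9.29442% does not exceed the 10% threshold, so Julia is not a related party to Bluewater Industries Corp.

No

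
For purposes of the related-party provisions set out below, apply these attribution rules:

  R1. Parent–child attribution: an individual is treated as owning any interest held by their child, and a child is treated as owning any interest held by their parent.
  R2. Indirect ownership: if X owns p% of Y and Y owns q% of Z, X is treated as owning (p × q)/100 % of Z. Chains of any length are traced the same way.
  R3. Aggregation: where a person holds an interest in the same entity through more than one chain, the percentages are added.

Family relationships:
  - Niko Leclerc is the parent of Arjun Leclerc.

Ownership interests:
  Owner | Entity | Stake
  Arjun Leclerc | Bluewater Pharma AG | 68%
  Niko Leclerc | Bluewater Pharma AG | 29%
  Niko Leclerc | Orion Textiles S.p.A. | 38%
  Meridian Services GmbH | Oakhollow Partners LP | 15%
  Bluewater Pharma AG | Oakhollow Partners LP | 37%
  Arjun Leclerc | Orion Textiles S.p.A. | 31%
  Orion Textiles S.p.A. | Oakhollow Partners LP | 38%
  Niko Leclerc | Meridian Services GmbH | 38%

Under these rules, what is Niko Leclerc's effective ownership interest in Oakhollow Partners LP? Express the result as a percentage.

By parent–child attribution (R1), Niko Leclerc is treated as also owning Arjun Leclerc's interest in Orion Textiles S.p.A, giving 38% + 31% = 69%.
By parent–child attribution (R1), Niko Leclerc is treated as also owning Arjun Leclerc's interest in Bluewater Pharma AG, giving 29% + 68% = 97%.
Chain via Meridian Services GmbH (R2): 38% × 15% = 5.7% of Oakhollow Partners LP.
Chain via Orion Textiles S.p.A. (R2): 69% × 38% = 26.22% of Oakhollow Partners LP.
Chain via Bluewater Pharma AG (R2): 97% × 37% = 35.89% of Oakhollow Partners LP.
Aggregating (R3): 5.7% + 26.22% + 35.89% = 67.81%.

67.81%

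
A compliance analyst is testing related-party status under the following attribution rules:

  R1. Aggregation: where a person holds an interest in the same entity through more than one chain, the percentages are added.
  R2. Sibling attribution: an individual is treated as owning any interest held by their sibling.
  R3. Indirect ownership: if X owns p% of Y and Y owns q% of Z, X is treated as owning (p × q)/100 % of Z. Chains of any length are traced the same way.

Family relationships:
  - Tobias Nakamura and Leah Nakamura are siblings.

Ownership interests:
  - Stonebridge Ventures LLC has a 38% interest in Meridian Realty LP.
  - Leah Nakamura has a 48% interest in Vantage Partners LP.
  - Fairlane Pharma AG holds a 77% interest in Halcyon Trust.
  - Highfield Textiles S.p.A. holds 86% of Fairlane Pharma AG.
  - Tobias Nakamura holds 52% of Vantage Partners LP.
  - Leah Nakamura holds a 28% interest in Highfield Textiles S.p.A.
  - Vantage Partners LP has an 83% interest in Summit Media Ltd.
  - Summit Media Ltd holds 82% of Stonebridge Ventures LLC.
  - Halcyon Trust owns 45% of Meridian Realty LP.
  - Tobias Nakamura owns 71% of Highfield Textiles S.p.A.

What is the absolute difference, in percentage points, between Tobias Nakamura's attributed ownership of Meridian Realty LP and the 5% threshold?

By sibling attribution (R2), Tobias Nakamura is treated as also owning Leah Nakamura's interest in Highfield Textiles S.p.A, giving 71% + 28% = 99%.
By sibling attribution (R2), Tobias Nakamura is treated as also owning Leah Nakamura's interest in Vantage Partners LP, giving 52% + 48% = 100%.
Chain via Highfield Textiles S.p.A. → Fairlane Pharma AG → Halcyon Trust (R3): 99% × 86% × 77% × 45% = 29.50101% of Meridian Realty LP.
Chain via Vantage Partners LP → Summit Media Ltd → Stonebridge Ventures LLC (R3): 100% × 83% × 82% × 38% = 25.8628% of Meridian Realty LP.
Aggregating (R1): 29.50101% + 25.8628% = 55.36381%.
55.36381% exceeds the 5% threshold by 50.36381 percentage points.

50.36381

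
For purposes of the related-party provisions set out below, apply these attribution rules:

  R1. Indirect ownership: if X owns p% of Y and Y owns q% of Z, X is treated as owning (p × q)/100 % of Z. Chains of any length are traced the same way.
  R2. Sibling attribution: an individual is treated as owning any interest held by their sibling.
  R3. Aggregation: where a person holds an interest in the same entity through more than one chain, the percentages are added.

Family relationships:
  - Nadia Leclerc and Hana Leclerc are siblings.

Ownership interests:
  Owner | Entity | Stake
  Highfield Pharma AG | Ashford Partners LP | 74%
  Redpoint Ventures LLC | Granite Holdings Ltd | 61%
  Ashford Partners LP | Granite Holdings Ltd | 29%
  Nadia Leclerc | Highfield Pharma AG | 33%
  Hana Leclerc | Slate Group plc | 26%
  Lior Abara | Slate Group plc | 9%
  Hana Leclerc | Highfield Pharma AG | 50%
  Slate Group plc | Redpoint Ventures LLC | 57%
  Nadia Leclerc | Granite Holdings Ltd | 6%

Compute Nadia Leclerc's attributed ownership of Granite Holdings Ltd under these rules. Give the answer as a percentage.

32.852%

By sibling attribution (R2), Nadia Leclerc is treated as also owning Hana Leclerc's interest in Highfield Pharma AG, giving 33% + 50% = 83%.
By sibling attribution (R2), Nadia Leclerc is treated as owning Hana Leclerc's 26% interest in Slate Group plc.
Chain via Highfield Pharma AG → Ashford Partners LP (R1): 83% × 74% × 29% = 17.8118% of Granite Holdings Ltd.
Direct interest in Granite Holdings Ltd: 6%.
Chain via Slate Group plc → Redpoint Ventures LLC (R1): 26% × 57% × 61% = 9.0402% of Granite Holdings Ltd.
Aggregating (R3): 17.8118% + 6% + 9.0402% = 32.852%.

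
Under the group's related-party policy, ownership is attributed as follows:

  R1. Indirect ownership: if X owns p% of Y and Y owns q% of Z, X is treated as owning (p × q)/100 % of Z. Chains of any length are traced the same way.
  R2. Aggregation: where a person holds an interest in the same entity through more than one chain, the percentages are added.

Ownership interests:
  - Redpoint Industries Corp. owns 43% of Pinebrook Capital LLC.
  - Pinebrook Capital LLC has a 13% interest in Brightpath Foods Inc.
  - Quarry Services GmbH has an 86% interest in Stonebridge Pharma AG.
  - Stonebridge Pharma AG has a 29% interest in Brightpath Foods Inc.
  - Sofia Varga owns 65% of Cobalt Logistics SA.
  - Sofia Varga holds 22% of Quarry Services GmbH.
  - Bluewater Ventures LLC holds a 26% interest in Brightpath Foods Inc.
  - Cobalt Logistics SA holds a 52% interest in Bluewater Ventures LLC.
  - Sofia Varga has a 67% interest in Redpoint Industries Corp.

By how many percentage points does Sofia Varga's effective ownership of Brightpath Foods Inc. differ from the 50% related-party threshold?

31.9799

Chain via Redpoint Industries Corp. → Pinebrook Capital LLC (R1): 67% × 43% × 13% = 3.7453% of Brightpath Foods Inc.
Chain via Cobalt Logistics SA → Bluewater Ventures LLC (R1): 65% × 52% × 26% = 8.788% of Brightpath Foods Inc.
Chain via Quarry Services GmbH → Stonebridge Pharma AG (R1): 22% × 86% × 29% = 5.4868% of Brightpath Foods Inc.
Aggregating (R2): 3.7453% + 8.788% + 5.4868% = 18.0201%.
18.0201% falls short of the 50% threshold by 31.9799 percentage points.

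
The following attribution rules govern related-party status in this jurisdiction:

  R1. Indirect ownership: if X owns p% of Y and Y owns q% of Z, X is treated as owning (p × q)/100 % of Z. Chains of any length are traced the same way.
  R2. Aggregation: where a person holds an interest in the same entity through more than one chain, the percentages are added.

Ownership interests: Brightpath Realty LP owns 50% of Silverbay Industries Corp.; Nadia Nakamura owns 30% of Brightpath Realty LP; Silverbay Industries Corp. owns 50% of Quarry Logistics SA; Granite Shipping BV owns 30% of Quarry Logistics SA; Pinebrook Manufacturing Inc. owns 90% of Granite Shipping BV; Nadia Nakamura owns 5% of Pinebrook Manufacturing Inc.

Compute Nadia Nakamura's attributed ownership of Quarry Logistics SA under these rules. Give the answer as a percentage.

Chain via Brightpath Realty LP → Silverbay Industries Corp. (R1): 30% × 50% × 50% = 7.5% of Quarry Logistics SA.
Chain via Pinebrook Manufacturing Inc. → Granite Shipping BV (R1): 5% × 90% × 30% = 1.35% of Quarry Logistics SA.
Aggregating (R2): 7.5% + 1.35% = 8.85%.

8.85%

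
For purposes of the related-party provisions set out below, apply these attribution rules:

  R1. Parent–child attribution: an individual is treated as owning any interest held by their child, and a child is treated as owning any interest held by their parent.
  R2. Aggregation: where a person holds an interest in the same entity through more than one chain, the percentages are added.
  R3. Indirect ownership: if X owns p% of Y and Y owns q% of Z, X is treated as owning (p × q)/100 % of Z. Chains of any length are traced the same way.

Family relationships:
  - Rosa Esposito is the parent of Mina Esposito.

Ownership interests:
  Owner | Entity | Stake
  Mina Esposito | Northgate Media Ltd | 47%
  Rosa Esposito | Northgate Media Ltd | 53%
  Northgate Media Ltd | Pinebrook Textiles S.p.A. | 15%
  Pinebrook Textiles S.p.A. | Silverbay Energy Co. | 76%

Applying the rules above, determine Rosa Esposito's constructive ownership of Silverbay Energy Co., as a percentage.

11.4%

By parent–child attribution (R1), Rosa Esposito is treated as also owning Mina Esposito's interest in Northgate Media Ltd, giving 53% + 47% = 100%.
Chain via Northgate Media Ltd → Pinebrook Textiles S.p.A. (R3): 100% × 15% × 76% = 11.4% of Silverbay Energy Co.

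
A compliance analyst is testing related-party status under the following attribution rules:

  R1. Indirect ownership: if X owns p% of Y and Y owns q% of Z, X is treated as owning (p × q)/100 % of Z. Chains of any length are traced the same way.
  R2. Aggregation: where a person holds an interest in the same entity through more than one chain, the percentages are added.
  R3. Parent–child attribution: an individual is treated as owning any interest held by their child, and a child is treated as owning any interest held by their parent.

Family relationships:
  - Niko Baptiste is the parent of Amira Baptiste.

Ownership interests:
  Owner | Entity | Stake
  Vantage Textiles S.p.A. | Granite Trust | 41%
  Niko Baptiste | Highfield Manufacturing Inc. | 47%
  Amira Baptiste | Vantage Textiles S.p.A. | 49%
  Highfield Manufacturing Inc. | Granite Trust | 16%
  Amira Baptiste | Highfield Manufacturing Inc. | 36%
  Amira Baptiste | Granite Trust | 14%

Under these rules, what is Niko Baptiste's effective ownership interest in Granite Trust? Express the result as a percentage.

By parent–child attribution (R3), Niko Baptiste is treated as also owning Amira Baptiste's interest in Highfield Manufacturing Inc, giving 47% + 36% = 83%.
By parent–child attribution (R3), Niko Baptiste is treated as owning Amira Baptiste's 49% interest in Vantage Textiles S.p.A.
By parent–child attribution (R3), Niko Baptiste is treated as owning Amira Baptiste's 14% interest in Granite Trust.
Chain via Highfield Manufacturing Inc. (R1): 83% × 16% = 13.28% of Granite Trust.
Chain via Vantage Textiles S.p.A. (R1): 49% × 41% = 20.09% of Granite Trust.
Direct interest in Granite Trust: 14%.
Aggregating (R2): 13.28% + 20.09% + 14% = 47.37%.

47.37%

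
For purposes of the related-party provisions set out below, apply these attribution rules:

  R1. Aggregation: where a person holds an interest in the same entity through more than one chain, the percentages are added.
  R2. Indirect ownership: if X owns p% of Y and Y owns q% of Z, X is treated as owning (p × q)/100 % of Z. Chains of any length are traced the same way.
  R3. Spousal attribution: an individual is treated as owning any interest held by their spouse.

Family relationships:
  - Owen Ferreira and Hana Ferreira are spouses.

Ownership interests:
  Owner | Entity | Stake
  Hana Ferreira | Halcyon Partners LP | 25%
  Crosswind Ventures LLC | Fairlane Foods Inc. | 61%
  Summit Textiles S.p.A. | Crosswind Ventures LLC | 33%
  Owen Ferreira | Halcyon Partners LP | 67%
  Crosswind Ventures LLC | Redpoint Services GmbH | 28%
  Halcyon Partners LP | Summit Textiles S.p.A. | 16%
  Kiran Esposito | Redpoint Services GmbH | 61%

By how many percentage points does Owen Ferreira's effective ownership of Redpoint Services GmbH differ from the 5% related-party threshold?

3.639872

By spousal attribution (R3), Owen Ferreira is treated as also owning Hana Ferreira's interest in Halcyon Partners LP, giving 67% + 25% = 92%.
Chain via Halcyon Partners LP → Summit Textiles S.p.A. → Crosswind Ventures LLC (R2): 92% × 16% × 33% × 28% = 1.360128% of Redpoint Services GmbH.
1.360128% falls short of the 5% threshold by 3.639872 percentage points.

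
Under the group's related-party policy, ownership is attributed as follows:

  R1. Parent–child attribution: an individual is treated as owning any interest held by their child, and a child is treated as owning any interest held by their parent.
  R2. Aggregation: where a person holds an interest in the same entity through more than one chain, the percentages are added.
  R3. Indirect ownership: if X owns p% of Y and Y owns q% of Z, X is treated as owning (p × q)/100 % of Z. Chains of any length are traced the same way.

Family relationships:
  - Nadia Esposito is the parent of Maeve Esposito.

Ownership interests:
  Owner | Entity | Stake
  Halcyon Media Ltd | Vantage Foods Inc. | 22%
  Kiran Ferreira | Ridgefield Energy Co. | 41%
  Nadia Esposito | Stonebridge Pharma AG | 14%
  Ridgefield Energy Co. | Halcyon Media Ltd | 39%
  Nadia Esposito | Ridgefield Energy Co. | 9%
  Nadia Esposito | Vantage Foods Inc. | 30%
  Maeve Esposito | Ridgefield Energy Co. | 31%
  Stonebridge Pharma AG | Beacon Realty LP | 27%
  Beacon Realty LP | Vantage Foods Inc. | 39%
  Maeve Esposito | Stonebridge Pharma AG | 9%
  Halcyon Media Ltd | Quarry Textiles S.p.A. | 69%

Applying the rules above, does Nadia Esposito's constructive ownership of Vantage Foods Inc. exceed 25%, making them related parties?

By parent–child attribution (R1), Nadia Esposito is treated as also owning Maeve Esposito's interest in Stonebridge Pharma AG, giving 14% + 9% = 23%.
By parent–child attribution (R1), Nadia Esposito is treated as also owning Maeve Esposito's interest in Ridgefield Energy Co, giving 9% + 31% = 40%.
Chain via Stonebridge Pharma AG → Beacon Realty LP (R3): 23% × 27% × 39% = 2.4219% of Vantage Foods Inc.
Chain via Ridgefield Energy Co. → Halcyon Media Ltd (R3): 40% × 39% × 22% = 3.432% of Vantage Foods Inc.
Direct interest in Vantage Foods Inc: 30%.
Aggregating (R2): 2.4219% + 3.432% + 30% = 35.8539%.
35.8539% exceeds the 25% threshold, so Nadia is a related party to Vantage Foods Inc.

Yes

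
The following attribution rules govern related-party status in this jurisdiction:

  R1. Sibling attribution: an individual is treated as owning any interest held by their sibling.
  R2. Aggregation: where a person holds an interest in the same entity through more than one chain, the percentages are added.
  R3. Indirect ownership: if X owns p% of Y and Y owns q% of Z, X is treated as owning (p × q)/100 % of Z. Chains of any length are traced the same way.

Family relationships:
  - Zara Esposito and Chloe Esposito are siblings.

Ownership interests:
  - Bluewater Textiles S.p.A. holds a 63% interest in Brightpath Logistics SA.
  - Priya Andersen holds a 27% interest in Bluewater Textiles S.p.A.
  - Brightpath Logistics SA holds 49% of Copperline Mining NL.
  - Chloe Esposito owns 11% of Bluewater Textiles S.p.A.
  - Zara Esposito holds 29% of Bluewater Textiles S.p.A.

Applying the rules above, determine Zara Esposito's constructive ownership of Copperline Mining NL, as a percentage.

By sibling attribution (R1), Zara Esposito is treated as also owning Chloe Esposito's interest in Bluewater Textiles S.p.A, giving 29% + 11% = 40%.
Chain via Bluewater Textiles S.p.A. → Brightpath Logistics SA (R3): 40% × 63% × 49% = 12.348% of Copperline Mining NL.

12.348%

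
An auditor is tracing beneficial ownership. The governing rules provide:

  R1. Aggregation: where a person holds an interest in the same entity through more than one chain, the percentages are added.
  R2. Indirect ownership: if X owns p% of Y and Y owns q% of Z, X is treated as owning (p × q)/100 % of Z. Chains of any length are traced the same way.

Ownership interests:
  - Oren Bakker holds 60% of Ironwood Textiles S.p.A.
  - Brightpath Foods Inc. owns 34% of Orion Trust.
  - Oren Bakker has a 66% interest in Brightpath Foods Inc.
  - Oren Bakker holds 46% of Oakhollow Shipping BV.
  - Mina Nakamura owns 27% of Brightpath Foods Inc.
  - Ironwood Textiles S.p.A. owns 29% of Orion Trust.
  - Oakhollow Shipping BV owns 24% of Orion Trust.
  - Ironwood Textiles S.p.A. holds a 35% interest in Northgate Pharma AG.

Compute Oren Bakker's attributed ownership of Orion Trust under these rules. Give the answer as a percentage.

50.88%

Chain via Oakhollow Shipping BV (R2): 46% × 24% = 11.04% of Orion Trust.
Chain via Brightpath Foods Inc. (R2): 66% × 34% = 22.44% of Orion Trust.
Chain via Ironwood Textiles S.p.A. (R2): 60% × 29% = 17.4% of Orion Trust.
Aggregating (R1): 11.04% + 22.44% + 17.4% = 50.88%.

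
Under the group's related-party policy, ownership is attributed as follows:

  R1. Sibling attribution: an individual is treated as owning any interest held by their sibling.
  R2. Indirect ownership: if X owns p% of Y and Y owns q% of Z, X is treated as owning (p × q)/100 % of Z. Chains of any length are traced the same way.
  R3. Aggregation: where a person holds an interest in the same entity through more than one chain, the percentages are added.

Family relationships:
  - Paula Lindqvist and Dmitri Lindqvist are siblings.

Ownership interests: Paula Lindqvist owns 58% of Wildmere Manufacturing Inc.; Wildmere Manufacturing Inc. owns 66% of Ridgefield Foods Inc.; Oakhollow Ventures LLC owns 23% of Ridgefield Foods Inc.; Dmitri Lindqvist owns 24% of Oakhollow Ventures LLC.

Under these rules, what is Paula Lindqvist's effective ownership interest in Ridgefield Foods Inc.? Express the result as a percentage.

43.8%

By sibling attribution (R1), Paula Lindqvist is treated as owning Dmitri Lindqvist's 24% interest in Oakhollow Ventures LLC.
Chain via Wildmere Manufacturing Inc. (R2): 58% × 66% = 38.28% of Ridgefield Foods Inc.
Chain via Oakhollow Ventures LLC (R2): 24% × 23% = 5.52% of Ridgefield Foods Inc.
Aggregating (R3): 38.28% + 5.52% = 43.8%.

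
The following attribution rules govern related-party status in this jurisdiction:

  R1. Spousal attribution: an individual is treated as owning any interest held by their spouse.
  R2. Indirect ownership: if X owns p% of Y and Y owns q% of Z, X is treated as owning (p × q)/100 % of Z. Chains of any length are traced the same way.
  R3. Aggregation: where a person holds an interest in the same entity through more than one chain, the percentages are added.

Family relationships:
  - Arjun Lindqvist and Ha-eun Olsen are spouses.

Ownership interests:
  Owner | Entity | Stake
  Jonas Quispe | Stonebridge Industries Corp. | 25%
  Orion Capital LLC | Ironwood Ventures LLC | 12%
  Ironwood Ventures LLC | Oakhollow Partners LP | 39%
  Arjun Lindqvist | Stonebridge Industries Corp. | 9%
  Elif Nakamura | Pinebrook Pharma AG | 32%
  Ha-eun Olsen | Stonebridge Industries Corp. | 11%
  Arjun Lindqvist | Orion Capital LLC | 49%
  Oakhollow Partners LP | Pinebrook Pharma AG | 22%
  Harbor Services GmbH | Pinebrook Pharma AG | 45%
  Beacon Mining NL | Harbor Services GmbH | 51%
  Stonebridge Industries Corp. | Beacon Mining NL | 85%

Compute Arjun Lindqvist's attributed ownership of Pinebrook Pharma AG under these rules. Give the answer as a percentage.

4.406004%

By spousal attribution (R1), Arjun Lindqvist is treated as also owning Ha-eun Olsen's interest in Stonebridge Industries Corp, giving 9% + 11% = 20%.
Chain via Orion Capital LLC → Ironwood Ventures LLC → Oakhollow Partners LP (R2): 49% × 12% × 39% × 22% = 0.504504% of Pinebrook Pharma AG.
Chain via Stonebridge Industries Corp. → Beacon Mining NL → Harbor Services GmbH (R2): 20% × 85% × 51% × 45% = 3.9015% of Pinebrook Pharma AG.
Aggregating (R3): 0.504504% + 3.9015% = 4.406004%.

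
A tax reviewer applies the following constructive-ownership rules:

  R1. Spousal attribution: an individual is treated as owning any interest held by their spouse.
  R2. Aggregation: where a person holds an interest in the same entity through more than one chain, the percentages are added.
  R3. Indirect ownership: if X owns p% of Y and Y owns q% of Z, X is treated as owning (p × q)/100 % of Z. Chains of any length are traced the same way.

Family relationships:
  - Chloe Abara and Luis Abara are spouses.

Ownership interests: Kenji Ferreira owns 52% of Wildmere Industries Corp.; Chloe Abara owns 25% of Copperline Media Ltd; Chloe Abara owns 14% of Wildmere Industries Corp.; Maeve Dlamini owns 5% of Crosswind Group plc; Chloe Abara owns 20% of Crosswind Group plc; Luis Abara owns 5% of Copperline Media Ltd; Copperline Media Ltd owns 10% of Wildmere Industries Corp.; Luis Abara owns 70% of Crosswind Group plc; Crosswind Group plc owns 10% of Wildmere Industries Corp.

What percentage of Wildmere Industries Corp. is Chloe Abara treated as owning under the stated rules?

26%

By spousal attribution (R1), Chloe Abara is treated as also owning Luis Abara's interest in Crosswind Group plc, giving 20% + 70% = 90%.
By spousal attribution (R1), Chloe Abara is treated as also owning Luis Abara's interest in Copperline Media Ltd, giving 25% + 5% = 30%.
Chain via Crosswind Group plc (R3): 90% × 10% = 9% of Wildmere Industries Corp.
Chain via Copperline Media Ltd (R3): 30% × 10% = 3% of Wildmere Industries Corp.
Direct interest in Wildmere Industries Corp: 14%.
Aggregating (R2): 9% + 3% + 14% = 26%.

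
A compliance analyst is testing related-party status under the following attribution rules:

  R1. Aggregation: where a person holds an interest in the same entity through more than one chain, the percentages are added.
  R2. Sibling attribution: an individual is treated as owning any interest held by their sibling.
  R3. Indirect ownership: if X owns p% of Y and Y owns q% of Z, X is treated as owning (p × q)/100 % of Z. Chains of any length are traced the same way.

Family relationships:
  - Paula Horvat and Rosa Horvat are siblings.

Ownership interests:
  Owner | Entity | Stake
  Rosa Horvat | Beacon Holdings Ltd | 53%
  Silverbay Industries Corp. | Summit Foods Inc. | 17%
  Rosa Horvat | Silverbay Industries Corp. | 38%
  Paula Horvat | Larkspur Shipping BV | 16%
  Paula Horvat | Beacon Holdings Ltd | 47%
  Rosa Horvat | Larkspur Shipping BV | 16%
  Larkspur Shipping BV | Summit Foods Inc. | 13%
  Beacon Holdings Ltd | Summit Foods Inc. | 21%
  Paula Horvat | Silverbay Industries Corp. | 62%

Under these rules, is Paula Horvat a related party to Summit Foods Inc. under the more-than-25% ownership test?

By sibling attribution (R2), Paula Horvat is treated as also owning Rosa Horvat's interest in Beacon Holdings Ltd, giving 47% + 53% = 100%.
By sibling attribution (R2), Paula Horvat is treated as also owning Rosa Horvat's interest in Larkspur Shipping BV, giving 16% + 16% = 32%.
By sibling attribution (R2), Paula Horvat is treated as also owning Rosa Horvat's interest in Silverbay Industries Corp, giving 62% + 38% = 100%.
Chain via Beacon Holdings Ltd (R3): 100% × 21% = 21% of Summit Foods Inc.
Chain via Larkspur Shipping BV (R3): 32% × 13% = 4.16% of Summit Foods Inc.
Chain via Silverbay Industries Corp. (R3): 100% × 17% = 17% of Summit Foods Inc.
Aggregating (R1): 21% + 4.16% + 17% = 42.16%.
42.16% exceeds the 25% threshold, so Paula is a related party to Summit Foods Inc.

Yes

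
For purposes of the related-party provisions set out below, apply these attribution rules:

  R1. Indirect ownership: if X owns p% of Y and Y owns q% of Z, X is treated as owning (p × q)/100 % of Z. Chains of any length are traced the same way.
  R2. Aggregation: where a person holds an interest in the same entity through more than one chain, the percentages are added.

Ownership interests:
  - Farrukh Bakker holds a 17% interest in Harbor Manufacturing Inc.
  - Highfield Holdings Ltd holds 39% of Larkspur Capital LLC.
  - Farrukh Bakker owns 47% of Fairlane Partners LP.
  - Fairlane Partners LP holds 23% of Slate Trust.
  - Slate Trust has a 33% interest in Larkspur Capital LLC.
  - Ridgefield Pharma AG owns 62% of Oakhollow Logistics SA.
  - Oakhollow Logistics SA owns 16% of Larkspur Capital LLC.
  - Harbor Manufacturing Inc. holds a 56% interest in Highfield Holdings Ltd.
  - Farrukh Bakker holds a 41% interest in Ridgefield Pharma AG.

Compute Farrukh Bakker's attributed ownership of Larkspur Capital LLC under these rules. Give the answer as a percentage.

Chain via Ridgefield Pharma AG → Oakhollow Logistics SA (R1): 41% × 62% × 16% = 4.0672% of Larkspur Capital LLC.
Chain via Fairlane Partners LP → Slate Trust (R1): 47% × 23% × 33% = 3.5673% of Larkspur Capital LLC.
Chain via Harbor Manufacturing Inc. → Highfield Holdings Ltd (R1): 17% × 56% × 39% = 3.7128% of Larkspur Capital LLC.
Aggregating (R2): 4.0672% + 3.5673% + 3.7128% = 11.3473%.

11.3473%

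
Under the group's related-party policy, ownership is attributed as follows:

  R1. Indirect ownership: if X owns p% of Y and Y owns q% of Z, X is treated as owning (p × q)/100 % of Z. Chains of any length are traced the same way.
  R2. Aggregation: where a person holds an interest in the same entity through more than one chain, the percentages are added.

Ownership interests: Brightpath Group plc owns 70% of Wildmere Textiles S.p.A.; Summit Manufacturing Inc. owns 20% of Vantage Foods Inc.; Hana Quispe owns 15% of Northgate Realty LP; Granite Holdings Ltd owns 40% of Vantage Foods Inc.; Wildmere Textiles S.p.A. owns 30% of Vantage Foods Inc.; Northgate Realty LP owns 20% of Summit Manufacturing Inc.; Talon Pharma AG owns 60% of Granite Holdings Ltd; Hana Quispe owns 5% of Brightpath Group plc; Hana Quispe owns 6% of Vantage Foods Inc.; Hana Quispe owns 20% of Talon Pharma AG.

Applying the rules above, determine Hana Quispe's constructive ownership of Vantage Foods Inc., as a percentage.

Chain via Northgate Realty LP → Summit Manufacturing Inc. (R1): 15% × 20% × 20% = 0.6% of Vantage Foods Inc.
Chain via Brightpath Group plc → Wildmere Textiles S.p.A. (R1): 5% × 70% × 30% = 1.05% of Vantage Foods Inc.
Chain via Talon Pharma AG → Granite Holdings Ltd (R1): 20% × 60% × 40% = 4.8% of Vantage Foods Inc.
Direct interest in Vantage Foods Inc: 6%.
Aggregating (R2): 0.6% + 1.05% + 4.8% + 6% = 12.45%.

12.45%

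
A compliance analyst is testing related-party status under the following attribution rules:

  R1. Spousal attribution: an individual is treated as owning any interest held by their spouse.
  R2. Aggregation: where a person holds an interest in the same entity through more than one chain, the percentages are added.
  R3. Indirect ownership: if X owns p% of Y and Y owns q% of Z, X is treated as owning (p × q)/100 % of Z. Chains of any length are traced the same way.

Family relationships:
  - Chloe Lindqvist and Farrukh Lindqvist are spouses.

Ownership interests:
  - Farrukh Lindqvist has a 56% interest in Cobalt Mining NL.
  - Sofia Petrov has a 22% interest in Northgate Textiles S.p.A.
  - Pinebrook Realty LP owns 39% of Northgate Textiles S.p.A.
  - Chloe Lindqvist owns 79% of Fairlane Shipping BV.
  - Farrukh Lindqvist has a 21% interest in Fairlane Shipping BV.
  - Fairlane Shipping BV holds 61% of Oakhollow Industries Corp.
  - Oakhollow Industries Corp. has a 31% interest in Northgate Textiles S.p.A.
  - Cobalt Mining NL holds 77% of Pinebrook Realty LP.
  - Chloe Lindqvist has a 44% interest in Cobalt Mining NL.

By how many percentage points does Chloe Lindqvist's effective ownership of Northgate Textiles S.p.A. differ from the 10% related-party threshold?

By spousal attribution (R1), Chloe Lindqvist is treated as also owning Farrukh Lindqvist's interest in Fairlane Shipping BV, giving 79% + 21% = 100%.
By spousal attribution (R1), Chloe Lindqvist is treated as also owning Farrukh Lindqvist's interest in Cobalt Mining NL, giving 44% + 56% = 100%.
Chain via Fairlane Shipping BV → Oakhollow Industries Corp. (R3): 100% × 61% × 31% = 18.91% of Northgate Textiles S.p.A.
Chain via Cobalt Mining NL → Pinebrook Realty LP (R3): 100% × 77% × 39% = 30.03% of Northgate Textiles S.p.A.
Aggregating (R2): 18.91% + 30.03% = 48.94%.
48.94% exceeds the 10% threshold by 38.94 percentage points.

38.94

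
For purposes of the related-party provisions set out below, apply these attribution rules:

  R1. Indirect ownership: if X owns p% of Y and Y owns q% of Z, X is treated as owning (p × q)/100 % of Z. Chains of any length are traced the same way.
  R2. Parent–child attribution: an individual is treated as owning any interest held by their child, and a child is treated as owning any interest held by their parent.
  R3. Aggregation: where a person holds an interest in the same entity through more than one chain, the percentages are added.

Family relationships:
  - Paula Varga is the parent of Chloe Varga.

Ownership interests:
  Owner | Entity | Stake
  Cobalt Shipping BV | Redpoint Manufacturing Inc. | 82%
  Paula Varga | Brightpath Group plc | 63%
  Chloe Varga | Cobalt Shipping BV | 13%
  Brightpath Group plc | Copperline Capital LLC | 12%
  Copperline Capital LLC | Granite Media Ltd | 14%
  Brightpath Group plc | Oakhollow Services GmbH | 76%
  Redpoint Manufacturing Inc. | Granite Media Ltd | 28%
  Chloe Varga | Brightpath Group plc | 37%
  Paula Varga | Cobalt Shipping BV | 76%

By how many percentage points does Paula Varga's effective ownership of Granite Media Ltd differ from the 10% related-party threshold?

By parent–child attribution (R2), Paula Varga is treated as also owning Chloe Varga's interest in Cobalt Shipping BV, giving 76% + 13% = 89%.
By parent–child attribution (R2), Paula Varga is treated as also owning Chloe Varga's interest in Brightpath Group plc, giving 63% + 37% = 100%.
Chain via Cobalt Shipping BV → Redpoint Manufacturing Inc. (R1): 89% × 82% × 28% = 20.4344% of Granite Media Ltd.
Chain via Brightpath Group plc → Copperline Capital LLC (R1): 100% × 12% × 14% = 1.68% of Granite Media Ltd.
Aggregating (R3): 20.4344% + 1.68% = 22.1144%.
22.1144% exceeds the 10% threshold by 12.1144 percentage points.

12.1144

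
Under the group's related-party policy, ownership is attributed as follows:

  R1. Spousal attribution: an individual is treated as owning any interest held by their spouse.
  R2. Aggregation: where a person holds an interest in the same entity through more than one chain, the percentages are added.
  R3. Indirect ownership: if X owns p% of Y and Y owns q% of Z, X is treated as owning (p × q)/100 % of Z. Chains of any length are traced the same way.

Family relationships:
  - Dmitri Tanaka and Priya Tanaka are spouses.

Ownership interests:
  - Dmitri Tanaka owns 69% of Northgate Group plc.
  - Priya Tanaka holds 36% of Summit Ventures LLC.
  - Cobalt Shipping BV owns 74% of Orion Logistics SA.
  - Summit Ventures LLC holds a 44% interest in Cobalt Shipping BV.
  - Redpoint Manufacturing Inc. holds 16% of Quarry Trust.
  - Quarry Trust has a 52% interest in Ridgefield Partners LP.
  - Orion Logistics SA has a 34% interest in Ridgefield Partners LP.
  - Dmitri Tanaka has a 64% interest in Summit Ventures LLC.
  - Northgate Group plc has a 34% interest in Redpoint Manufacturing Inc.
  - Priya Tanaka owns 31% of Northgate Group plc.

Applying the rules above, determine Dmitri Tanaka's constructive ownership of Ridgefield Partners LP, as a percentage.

13.8992%

By spousal attribution (R1), Dmitri Tanaka is treated as also owning Priya Tanaka's interest in Northgate Group plc, giving 69% + 31% = 100%.
By spousal attribution (R1), Dmitri Tanaka is treated as also owning Priya Tanaka's interest in Summit Ventures LLC, giving 64% + 36% = 100%.
Chain via Northgate Group plc → Redpoint Manufacturing Inc. → Quarry Trust (R3): 100% × 34% × 16% × 52% = 2.8288% of Ridgefield Partners LP.
Chain via Summit Ventures LLC → Cobalt Shipping BV → Orion Logistics SA (R3): 100% × 44% × 74% × 34% = 11.0704% of Ridgefield Partners LP.
Aggregating (R2): 2.8288% + 11.0704% = 13.8992%.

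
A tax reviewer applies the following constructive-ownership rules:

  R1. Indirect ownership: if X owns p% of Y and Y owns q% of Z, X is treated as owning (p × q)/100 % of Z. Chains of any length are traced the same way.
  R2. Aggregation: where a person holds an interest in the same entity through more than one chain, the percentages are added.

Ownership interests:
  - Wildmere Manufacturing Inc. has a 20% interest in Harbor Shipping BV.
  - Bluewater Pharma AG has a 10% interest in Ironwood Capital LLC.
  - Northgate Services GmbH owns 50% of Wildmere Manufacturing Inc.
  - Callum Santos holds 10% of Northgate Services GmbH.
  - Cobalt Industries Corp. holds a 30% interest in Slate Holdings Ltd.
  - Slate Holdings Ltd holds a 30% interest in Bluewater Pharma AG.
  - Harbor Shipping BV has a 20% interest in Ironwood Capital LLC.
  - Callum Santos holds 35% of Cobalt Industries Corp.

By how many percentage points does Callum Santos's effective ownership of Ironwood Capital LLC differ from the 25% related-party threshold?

24.485

Chain via Cobalt Industries Corp. → Slate Holdings Ltd → Bluewater Pharma AG (R1): 35% × 30% × 30% × 10% = 0.315% of Ironwood Capital LLC.
Chain via Northgate Services GmbH → Wildmere Manufacturing Inc. → Harbor Shipping BV (R1): 10% × 50% × 20% × 20% = 0.2% of Ironwood Capital LLC.
Aggregating (R2): 0.315% + 0.2% = 0.515%.
0.515% falls short of the 25% threshold by 24.485 percentage points.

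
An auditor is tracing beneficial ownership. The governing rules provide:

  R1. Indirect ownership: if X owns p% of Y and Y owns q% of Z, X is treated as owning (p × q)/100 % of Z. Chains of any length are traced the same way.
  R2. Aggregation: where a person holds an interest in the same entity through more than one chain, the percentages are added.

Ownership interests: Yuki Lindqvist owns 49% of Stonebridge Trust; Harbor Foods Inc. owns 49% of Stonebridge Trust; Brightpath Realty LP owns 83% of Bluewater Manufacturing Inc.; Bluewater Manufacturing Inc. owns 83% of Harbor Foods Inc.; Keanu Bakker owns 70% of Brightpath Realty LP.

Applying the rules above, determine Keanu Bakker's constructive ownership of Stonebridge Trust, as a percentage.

23.62927%

Chain via Brightpath Realty LP → Bluewater Manufacturing Inc. → Harbor Foods Inc. (R1): 70% × 83% × 83% × 49% = 23.62927% of Stonebridge Trust.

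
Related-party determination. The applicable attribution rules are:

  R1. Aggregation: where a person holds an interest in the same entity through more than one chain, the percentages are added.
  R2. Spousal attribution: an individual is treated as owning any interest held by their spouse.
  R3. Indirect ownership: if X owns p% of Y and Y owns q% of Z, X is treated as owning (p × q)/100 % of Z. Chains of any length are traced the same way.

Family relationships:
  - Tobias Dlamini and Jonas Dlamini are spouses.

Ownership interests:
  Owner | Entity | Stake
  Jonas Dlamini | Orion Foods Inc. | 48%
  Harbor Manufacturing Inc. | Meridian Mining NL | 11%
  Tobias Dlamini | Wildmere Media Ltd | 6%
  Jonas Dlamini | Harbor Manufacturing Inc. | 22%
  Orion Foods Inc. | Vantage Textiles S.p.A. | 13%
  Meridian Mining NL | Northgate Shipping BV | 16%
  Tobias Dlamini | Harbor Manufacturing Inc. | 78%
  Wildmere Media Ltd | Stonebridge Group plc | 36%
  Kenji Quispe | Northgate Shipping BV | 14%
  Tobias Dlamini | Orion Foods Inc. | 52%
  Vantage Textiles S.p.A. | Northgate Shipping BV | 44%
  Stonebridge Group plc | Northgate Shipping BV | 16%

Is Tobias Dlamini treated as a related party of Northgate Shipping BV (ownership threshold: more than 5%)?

Yes

By spousal attribution (R2), Tobias Dlamini is treated as also owning Jonas Dlamini's interest in Orion Foods Inc, giving 52% + 48% = 100%.
By spousal attribution (R2), Tobias Dlamini is treated as also owning Jonas Dlamini's interest in Harbor Manufacturing Inc, giving 78% + 22% = 100%.
Chain via Orion Foods Inc. → Vantage Textiles S.p.A. (R3): 100% × 13% × 44% = 5.72% of Northgate Shipping BV.
Chain via Wildmere Media Ltd → Stonebridge Group plc (R3): 6% × 36% × 16% = 0.3456% of Northgate Shipping BV.
Chain via Harbor Manufacturing Inc. → Meridian Mining NL (R3): 100% × 11% × 16% = 1.76% of Northgate Shipping BV.
Aggregating (R1): 5.72% + 0.3456% + 1.76% = 7.8256%.
7.8256% exceeds the 5% threshold, so Tobias is a related party to Northgate Shipping BV.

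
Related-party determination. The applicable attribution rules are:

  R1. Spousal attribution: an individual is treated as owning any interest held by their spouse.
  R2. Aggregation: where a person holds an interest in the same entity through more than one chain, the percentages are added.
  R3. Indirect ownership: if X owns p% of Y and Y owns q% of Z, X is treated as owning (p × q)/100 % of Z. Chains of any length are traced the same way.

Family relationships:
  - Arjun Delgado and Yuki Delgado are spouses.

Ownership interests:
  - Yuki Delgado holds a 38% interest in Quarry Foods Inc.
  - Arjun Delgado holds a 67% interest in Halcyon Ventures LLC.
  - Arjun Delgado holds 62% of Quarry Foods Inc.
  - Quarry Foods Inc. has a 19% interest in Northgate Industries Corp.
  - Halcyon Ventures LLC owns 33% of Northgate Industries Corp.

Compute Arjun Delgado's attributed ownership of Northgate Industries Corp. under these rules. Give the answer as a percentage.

By spousal attribution (R1), Arjun Delgado is treated as also owning Yuki Delgado's interest in Quarry Foods Inc, giving 62% + 38% = 100%.
Chain via Quarry Foods Inc. (R3): 100% × 19% = 19% of Northgate Industries Corp.
Chain via Halcyon Ventures LLC (R3): 67% × 33% = 22.11% of Northgate Industries Corp.
Aggregating (R2): 19% + 22.11% = 41.11%.

41.11%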